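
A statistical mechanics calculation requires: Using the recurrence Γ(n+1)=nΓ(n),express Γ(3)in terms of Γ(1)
Γ(3)=2Γ(2)=2·1Γ(1)=...=2!·Γ(1)=2·Γ(1)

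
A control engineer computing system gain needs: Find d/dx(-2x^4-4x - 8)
Power rule: d/dx(ax^n)=n·a·x^(n-1)
Term by term: -8·x^3 - 4

Answer: -8x^3 - 4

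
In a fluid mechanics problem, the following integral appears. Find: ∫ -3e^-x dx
Since d/dx[e^-x]=- e^-x, we get 3e^-x + C

Answer: 3e^-x + C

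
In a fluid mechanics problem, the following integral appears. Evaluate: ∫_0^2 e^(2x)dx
Antiderivative: (1/2)e^(2x)
Evaluate: (1/2)(e^4-1)

Answer: (e^4-1)/2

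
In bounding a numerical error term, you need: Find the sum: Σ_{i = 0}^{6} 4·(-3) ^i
Geometric series: S=a(1 - r^n)/(1 - r)
a=4, r=-3, n=7
S=4(1 + 2187)/4=2188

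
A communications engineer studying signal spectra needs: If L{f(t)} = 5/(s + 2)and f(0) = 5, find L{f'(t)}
L{f'(t)}=s·F(s) - f(0)=5s/(s + 2) - 5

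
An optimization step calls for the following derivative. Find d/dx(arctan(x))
d/dx[arctan(u)]=u'/(1+u²), u=x, u'=1

Answer: 1/(1+x²)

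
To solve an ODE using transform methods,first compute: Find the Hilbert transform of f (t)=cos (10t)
The Hilbert transform shifts each frequency component by -pi/2.
H{cos(wt)} = sin(wt)
With w = 10: H{cos(10t)} = sin(10t)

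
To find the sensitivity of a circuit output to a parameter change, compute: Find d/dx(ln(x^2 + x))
Chain rule: d/dx[ln(u)]=u'/u where u=x^2 + x
u'=2x + 1

Answer: (2x + 1)/(x^2 + x)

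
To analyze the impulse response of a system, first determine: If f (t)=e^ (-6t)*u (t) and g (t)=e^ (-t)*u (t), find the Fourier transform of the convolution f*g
By the convolution theorem: F{f * g} = F(omega) * G(omega)
F(omega) = 1/(6+j * omega), G(omega) = 1/(1+j * omega)
F{f * g} = 1/((6+j * omega)(1+j * omega))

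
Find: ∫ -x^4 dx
Using power rule: ∫ -x^4 dx = -1/5 x^5 + C = (-1/5)x^5 + C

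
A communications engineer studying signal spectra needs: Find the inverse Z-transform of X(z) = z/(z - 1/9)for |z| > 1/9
Standard pair: z/(z-a) <-> a^n*u[n] for causal signals
With a = 1/9: x[n] = (1/9)^n*u[n]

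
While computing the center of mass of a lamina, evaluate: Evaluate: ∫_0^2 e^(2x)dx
Antiderivative: (1/2)e^(2x)
Evaluate: (1/2)(e^4 - 1)

Answer: (e^4 - 1)/2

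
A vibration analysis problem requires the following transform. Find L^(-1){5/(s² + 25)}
L^(-1){w/(s²+w²)} = sin(wt)
Here w = 5

Answer: sin(5t)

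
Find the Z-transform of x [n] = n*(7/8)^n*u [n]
Using the property Z{n*a^n*u[n]} = az/(z-a)^2
With a = 7/8: X(z) = (7/8)z/(z - 7/8)^2, |z| > 7/8

Answer: (7/8)z/(z - 7/8)^2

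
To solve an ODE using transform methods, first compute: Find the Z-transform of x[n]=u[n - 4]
Using the time-shift property: Z{u[n-4]}=z^(-4) * z/(z-1)
=z^(-3)/(z-1)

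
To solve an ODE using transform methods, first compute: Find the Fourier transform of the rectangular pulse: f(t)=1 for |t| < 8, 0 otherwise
F(omega)=integral from -8 to 8 of e^(-j * omega * t) dt
=2 * sin(8 * omega)/omega=16 * sinc(8 * omega/pi)

Answer: 2 * sin(8 * omega)/omega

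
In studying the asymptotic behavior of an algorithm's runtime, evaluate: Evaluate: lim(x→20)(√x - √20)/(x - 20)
Multiply by conjugate (√x + √20)/(√x + √20):
= (x - 20)/((x - 20)(√x + √20)) = 1/(√x + √20)
As x → 20: 1/(2√20)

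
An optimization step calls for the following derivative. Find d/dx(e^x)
Chain rule: d/dx[e^u]=e^u · u' where u=x
u'=1

Answer: 1·e^x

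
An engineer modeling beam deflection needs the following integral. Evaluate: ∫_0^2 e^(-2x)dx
Antiderivative: (1/(-2))e^(-2x)
Evaluate: (1/(-2))(e^-4 - 1)

Answer: (e^-4 - 1)/(-2)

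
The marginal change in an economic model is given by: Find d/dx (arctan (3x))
d/dx[arctan(u)] = u'/(1+u²), u = 3x, u' = 3

Answer: 3/(1+9x²)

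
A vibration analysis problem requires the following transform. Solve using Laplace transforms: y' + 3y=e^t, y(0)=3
Take L: sY - 3 + 3Y=1/(s-1)
Y(s + 3)=1/(s-1) + 3
Y=1/((s-1)(s + 3)) + 3/(s + 3)
Partial fractions: 1/((s-1)(s + 3))=(1/4)/(s-1) - (1/4)/(s + 3)
So Y=(1/4)/(s-1) + (11/4)/(s + 3)
Inverse Laplace transform (L^(-1){1/(s-1)}=e^t, L^(-1){1/(s + 3)}=e^(-3t)):

Answer: y(t)=(1/4)·e^t + (11/4)·e^(-3t)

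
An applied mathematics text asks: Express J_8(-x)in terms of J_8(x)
For integer n: J_n(-x)=(-1)^n J_n(x)
With n=8: J_8(-x)=(-1)^8 J_8(x)=J_8(x)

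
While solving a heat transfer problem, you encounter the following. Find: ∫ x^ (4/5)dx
Power rule: ∫ x^(4/5) dx=x^(9/5)/(9/5)+C

Answer: (5/9)·x^(9/5)+C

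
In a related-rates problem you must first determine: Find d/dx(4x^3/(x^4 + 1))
Quotient rule: (f/g)'=(f'g - fg')/g²
f=4x^3, f'=12x^2
g=x^4 + 1, g'=4x^3

Answer: (12x^2·(x^4 + 1) - 16x^6)/(x^4 + 1)²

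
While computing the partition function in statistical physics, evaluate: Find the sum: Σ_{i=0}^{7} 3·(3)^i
Geometric series: S=a(1 - r^n)/(1 - r)
a=3, r=3, n=8
S=3(1 - 6561)/-2=9840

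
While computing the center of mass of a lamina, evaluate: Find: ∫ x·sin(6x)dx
By parts: u = x, dv = sin(6x) dx
du = dx, v = -cos(6x)/6
= -x·cos(6x)/6+sin(6x)/6²+C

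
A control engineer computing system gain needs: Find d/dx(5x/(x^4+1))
Quotient rule: (f/g)' = (f'g - fg')/g²
f = 5x, f' = 5
g = x^4 + 1, g' = 4x^3

Answer: (5·(x^4 + 1) - 20x^4)/(x^4 + 1)²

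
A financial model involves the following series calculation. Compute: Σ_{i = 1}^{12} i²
Using formula: Σ i^2=n(n + 1)(2n + 1)/6=12·13·25/6=650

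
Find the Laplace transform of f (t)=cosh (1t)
L{cosh(at)}=s/(s²-a²)
L{cosh(1t)}=s/(s²-1)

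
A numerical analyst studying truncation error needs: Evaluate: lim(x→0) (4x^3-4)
Polynomial is continuous, so substitute x = 0:
4·0^3 - 4 = -4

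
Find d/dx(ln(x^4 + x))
Chain rule: d/dx[ln(u)] = u'/u where u = x^4 + x
u' = 4x^3 + 1

Answer: (4x^3 + 1)/(x^4 + x)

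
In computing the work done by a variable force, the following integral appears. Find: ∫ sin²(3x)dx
Using identity sin²(u) = (1 - cos(2u))/2:
∫ (1 - cos(6x))/2 dx = x/2 - sin(6x)/12+C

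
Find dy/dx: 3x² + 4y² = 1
Differentiate: 6x+8y·(dy/dx) = 0
dy/dx = -6x/(8y) = -(3/4)·(x/y)

Answer: dy/dx = -(3/4)·(x/y)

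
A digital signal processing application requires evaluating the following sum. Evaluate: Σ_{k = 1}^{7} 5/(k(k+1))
Partial fractions: 5/(k(k+1)) = 5/k - 5/(k+1)
Telescoping sum: 5(1-1/8) = 5·7/8

Answer: 35/8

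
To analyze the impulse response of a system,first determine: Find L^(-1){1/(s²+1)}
L^(-1){w/(s²+w²)}=sin(wt)
Here w=1

Answer: sin(t)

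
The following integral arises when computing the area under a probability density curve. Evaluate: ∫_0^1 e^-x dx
Antiderivative: -e^-x
Evaluate: -(e^-1 - 1)

Answer: (e^-1 - 1)/(-1)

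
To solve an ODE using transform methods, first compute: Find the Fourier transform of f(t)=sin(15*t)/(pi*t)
sin(W * t)/(pi * t) = (W/pi) * sinc(W * t/pi) is the impulse response of the ideal low-pass filter with cutoff W (here W = 15).
Its Fourier transform is a rectangular function:
F(omega) = 1 for |omega| < 15, 0 otherwise

Answer: rect(omega/30) [i.e., 1 for |omega| < 15, 0 otherwise]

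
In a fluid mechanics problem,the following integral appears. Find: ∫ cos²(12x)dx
Using identity cos²(u) = (1 + cos(2u))/2:
∫ (1 + cos(24x))/2 dx = x/2 + sin(24x)/48 + C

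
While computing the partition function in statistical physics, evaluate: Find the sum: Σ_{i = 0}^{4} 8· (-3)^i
Geometric series: S = a(1 - r^n)/(1 - r)
a = 8, r = -3, n = 5
S = 8(1 + 243)/4 = 488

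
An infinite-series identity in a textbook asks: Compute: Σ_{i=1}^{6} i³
Using formula: Σ i^3 = [n(n+1)/2]² = [6·7/2]² = 441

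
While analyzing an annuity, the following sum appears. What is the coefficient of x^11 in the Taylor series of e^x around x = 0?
Taylor series of e^x=Σ x^n/n!
Coefficient of x^11=1/11!=1/39916800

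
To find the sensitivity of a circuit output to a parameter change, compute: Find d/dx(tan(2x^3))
Chain rule: d/dx[tan(u)] = sec²(u)·u' where u = 2x^3
u' = 6x^2

Answer: 6x^2·sec²(2x^3)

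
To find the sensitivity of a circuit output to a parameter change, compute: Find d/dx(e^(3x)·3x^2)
Product rule: (fg)' = f'g+fg'
f = e^(3x), f' = 3·e^(3x)
g = 3x^2, g' = 6x

Answer: 9·e^(3x)·x^2+6·e^(3x)·x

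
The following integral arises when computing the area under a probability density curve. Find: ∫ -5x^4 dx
Using power rule: ∫ -5x^4 dx=-5/5 x^5+C=-x^5+C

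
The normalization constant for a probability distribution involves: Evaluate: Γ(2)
Γ(n) = (n-1)! for positive integers
Γ(2) = 1! = 1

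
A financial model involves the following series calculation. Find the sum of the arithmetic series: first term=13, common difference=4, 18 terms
Last term: a_n = 13+(18-1)·4 = 81
Sum = n(a_1+a_n)/2 = 18(13+81)/2 = 846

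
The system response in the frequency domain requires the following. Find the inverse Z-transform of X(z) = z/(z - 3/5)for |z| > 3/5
Standard pair: z/(z-a) <-> a^n*u[n] for causal signals
With a = 3/5: x[n] = (3/5)^n*u[n]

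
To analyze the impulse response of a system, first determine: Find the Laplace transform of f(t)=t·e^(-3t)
L{t·e^(at)}=1/(s-a)²
L{t·e^(-3t)}=1/(s + 3)²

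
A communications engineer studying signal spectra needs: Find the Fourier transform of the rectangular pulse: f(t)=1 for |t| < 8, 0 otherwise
F(omega) = integral from -8 to 8 of e^(-j*omega*t) dt
= 2*sin(8*omega)/omega = 16*sinc(8*omega/pi)

Answer: 2*sin(8*omega)/omega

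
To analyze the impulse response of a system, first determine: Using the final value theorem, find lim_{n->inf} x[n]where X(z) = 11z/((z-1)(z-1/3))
Final value theorem: lim x[n]=lim_{z->1} (z-1) * X(z)
(z-1) * X(z)=11z/(z-1/3)
As z->1: 11/(1 - 1/3)=11/(2/3)=33/2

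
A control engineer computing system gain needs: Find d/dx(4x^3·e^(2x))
Product rule: (fg)'=f'g + fg'
f=4x^3, f'=12x^2
g=e^(2x), g'=2·e^(2x)

Answer: 12x^2·e^(2x) + 8x^3·e^(2x)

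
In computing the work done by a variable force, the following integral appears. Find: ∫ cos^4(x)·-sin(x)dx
Let u = cos(x), du = -sin(x) dx
∫ u^4 du = u^5/5+C

Answer: cos^5(x)/5+C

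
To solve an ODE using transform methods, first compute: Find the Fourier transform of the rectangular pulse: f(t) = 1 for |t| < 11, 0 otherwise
F(omega)=integral from -11 to 11 of e^(-j * omega * t) dt
=2 * sin(11 * omega)/omega=22 * sinc(11 * omega/pi)

Answer: 2 * sin(11 * omega)/omega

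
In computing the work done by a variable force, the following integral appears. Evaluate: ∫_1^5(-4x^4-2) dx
Step 1: Find antiderivative F(x)=(-4/5)x^5-2x
Step 2: F(5) - F(1)=-2510 - (-14/5)=-12536/5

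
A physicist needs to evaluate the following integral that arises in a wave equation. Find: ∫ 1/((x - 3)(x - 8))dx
Partial fractions: 1/((x-3)(x-8)) = A/(x-3) + B/(x-8)
A = -1/5, B = 1/5
∫ [-1/5· 1/(x-3) + 1/5· 1/(x-8)] dx
= (1/5)[ln|x-8| - ln|x-3|] + C

Answer: (1/5)·ln|(x-8)/(x-3)| + C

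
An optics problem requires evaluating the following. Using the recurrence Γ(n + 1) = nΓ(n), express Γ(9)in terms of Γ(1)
Γ(9) = 8Γ(8) = 8·7Γ(7) = ... = 8!·Γ(1) = 40320·Γ(1)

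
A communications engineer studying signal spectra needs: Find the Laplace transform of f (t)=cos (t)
L{cos(wt)}=s/(s²+w²)
L{cos(t)}=s/(s²+1)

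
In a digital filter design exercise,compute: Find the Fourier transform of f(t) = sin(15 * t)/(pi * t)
sin(W*t)/(pi*t) = (W/pi)*sinc(W*t/pi) is the impulse response of the ideal low-pass filter with cutoff W (here W = 15).
Its Fourier transform is a rectangular function:
F(omega) = 1 for |omega| < 15, 0 otherwise

Answer: rect(omega/30) [i.e., 1 for |omega| < 15, 0 otherwise]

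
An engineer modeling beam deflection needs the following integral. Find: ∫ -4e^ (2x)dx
Since d/dx[e^(2x)]=2e^(2x), we get -2 e^(2x) + C

Answer: -2e^(2x) + C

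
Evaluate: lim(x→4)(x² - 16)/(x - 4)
Factor: (x² - 16)=(x-4)(x+4)
Cancel (x-4): lim(x→4) (x+4)=8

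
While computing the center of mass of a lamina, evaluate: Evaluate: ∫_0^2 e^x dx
Antiderivative: e^x
Evaluate: (e^2-1)

Answer: e^2-1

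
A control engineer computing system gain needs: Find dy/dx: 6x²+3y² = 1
Differentiate: 12x+6y·(dy/dx)=0
dy/dx=-12x/(6y)=-2·(x/y)

Answer: dy/dx=-2·(x/y)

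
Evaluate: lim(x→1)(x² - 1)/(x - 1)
Factor: (x² - 1) = (x-1)(x+1)
Cancel (x-1): lim(x→1) (x+1) = 2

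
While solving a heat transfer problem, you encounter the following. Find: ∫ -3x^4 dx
Using power rule: ∫ -3x^4 dx = -3/5 x^5+C = (-3/5)x^5+C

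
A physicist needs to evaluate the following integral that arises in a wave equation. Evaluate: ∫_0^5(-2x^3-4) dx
Step 1: Find antiderivative F(x) = (-1/2)x^4 - 4x
Step 2: F(5) - F(0) = -665/2 - (0) = -665/2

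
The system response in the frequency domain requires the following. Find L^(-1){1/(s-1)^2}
L^(-1){1/(s-a)^n} = t^(n-1)·e^(at)/(n-1)!
Here a = 1, n = 2: t^1·e^(t)/1

Answer: t·e^(t)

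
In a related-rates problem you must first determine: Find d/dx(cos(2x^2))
Chain rule: d/dx[cos(u)]=-sin(u)·u' where u=2x^2
u'=4x

Answer: -4x·sin(2x^2)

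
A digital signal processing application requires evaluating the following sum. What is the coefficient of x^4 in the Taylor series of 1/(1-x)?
1/(1-x) = Σ x^n for |x|<1
All coefficients are 1

Answer: 1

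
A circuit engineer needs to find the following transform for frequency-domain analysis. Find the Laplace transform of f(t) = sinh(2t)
L{sinh(at)} = a/(s²-a²)
L{sinh(2t)} = 2/(s²-4)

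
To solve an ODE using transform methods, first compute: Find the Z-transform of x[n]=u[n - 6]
Using the time-shift property: Z{u[n-6]}=z^(-6)*z/(z-1)
=z^(-5)/(z-1)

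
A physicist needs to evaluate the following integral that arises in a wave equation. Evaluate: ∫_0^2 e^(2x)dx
Antiderivative: (1/2)e^(2x)
Evaluate: (1/2)(e^4-1)

Answer: (e^4-1)/2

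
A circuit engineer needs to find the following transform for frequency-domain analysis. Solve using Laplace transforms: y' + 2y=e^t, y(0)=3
Take L: sY - 3+2Y=1/(s-1)
Y(s+2)=1/(s-1)+3
Y=1/((s-1)(s+2))+3/(s+2)
Partial fractions: 1/((s-1)(s+2))=(1/3)/(s-1) - (1/3)/(s+2)
So Y=(1/3)/(s-1)+(8/3)/(s+2)
Inverse Laplace transform (L^(-1){1/(s-1)}=e^t, L^(-1){1/(s+2)}=e^(-2t)):

Answer: y(t)=(1/3)·e^t+(8/3)·e^(-2t)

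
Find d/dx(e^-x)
Chain rule: d/dx[e^u] = e^u · u' where u = -x
u' = -1

Answer: -1·e^-x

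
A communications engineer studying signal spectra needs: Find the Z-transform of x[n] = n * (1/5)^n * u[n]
Using the property Z{n*a^n*u[n]}=az/(z-a)^2
With a=1/5: X(z)=(1/5)z/(z - 1/5)^2, |z| > 1/5

Answer: (1/5)z/(z - 1/5)^2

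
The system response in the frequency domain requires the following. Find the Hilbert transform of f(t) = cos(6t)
The Hilbert transform shifts each frequency component by -pi/2.
H{cos(wt)}=sin(wt)
With w=6: H{cos(6t)}=sin(6t)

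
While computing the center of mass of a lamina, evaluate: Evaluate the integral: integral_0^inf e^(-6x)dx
integral_0^inf e^(-6x) dx=[-1/6 * e^(-6x)]_0^inf
=0 - (-1/6)=1/6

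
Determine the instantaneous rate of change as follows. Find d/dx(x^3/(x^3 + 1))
Quotient rule: (f/g)'=(f'g - fg')/g²
f=x^3, f'=3x^2
g=x^3+1, g'=3x^2

Answer: (3x^2·(x^3+1)-3x^5)/(x^3+1)²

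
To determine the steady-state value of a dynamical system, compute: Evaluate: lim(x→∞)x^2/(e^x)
Apply L'Hôpital 2 times (∞/∞ each time):
Eventually get 2!/(e^x) → 0

Answer: 0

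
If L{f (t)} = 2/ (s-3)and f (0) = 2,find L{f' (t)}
L{f'(t)} = s·F(s) - f(0) = 2s/(s-3) - 2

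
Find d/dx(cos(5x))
Chain rule: d/dx[cos(u)] = -sin(u)·u' where u = 5x
u' = 5

Answer: -5·sin(5x)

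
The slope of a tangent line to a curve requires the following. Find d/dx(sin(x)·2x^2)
Product rule: (fg)'=f'g + fg'
f=sin(x), f'=cos(x)
g=2x^2, g'=4x

Answer: 2·cos(x)·x^2 + 4·sin(x)·x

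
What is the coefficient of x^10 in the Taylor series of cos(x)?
cos(x)=Σ (-1)^k x^(2k)/(2k)!
For x^10: (-1)^5/10!=-1/3628800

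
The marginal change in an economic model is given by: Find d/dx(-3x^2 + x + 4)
Power rule: d/dx(ax^n) = n·a·x^(n-1)
Term by term: -6·x+1

Answer: -6x+1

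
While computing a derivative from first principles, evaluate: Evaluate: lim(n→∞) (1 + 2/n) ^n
This is the definition of e^2: lim(1+2/n)^n = e^2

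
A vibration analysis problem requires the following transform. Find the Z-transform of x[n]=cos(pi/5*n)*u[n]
Z{cos(w0*n)*u[n]} = z(z - cos(w0))/(z^2-2z*cos(w0)+1)
With w0 = pi/5: X(z) = z(z - cos(pi/5))/(z^2-2z*cos(pi/5)+1)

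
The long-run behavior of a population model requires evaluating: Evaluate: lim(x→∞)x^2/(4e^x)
Apply L'Hôpital 2 times (∞/∞ each time):
Eventually get 2!/(4e^x) → 0

Answer: 0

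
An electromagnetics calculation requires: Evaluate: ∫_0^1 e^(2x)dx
Antiderivative: (1/2)e^(2x)
Evaluate: (1/2)(e^2 - 1)

Answer: (e^2 - 1)/2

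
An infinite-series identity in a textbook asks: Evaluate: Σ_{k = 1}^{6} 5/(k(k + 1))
Partial fractions: 5/(k(k + 1)) = 5/k - 5/(k + 1)
Telescoping sum: 5(1 - 1/7) = 5·6/7

Answer: 30/7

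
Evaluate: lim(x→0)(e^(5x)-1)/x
L'Hôpital (0/0): lim 5e^(5x)/1=5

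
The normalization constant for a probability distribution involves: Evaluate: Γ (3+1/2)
Γ(n + 1/2) = (2n)!√π/(4^n·n!)
= 720√π/(64·6) = (15/8)·√π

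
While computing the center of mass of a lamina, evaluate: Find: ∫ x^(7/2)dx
Power rule: ∫ x^(7/2) dx=x^(9/2)/(9/2) + C

Answer: (2/9)·x^(9/2) + C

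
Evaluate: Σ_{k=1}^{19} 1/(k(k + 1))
Partial fractions: 1/(k(k + 1)) = 1/k - 1/(k + 1)
Telescoping sum: 1(1 - 1/20) = 1·19/20

Answer: 19/20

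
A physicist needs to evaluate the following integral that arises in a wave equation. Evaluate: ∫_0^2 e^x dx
Antiderivative: e^x
Evaluate: (e^2-1)

Answer: e^2-1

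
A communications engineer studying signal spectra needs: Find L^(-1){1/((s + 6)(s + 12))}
Partial fractions: 1/((s+6)(s+12))=A/(s+6)+B/(s+12)
Cover-up: A=1/(s+12)|_{s=-6}=1/6; B=1/(s+6)|_{s=-12}=-1/6
L^(-1)=(1/6)e^(-6t) - (1/6)e^(-12t)

Answer: (1/6)(e^(-6t) - e^(-12t))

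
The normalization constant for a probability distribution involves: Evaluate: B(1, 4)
B(x,y) = Γ(x)Γ(y)/Γ(x+y) = (x-1)!(y-1)!/(x+y-1)!
B(1,4) = 0!·3!/4! = 1/4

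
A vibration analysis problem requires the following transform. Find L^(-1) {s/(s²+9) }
L^(-1){s/(s² + w²)}=cos(wt)
Here w=3

Answer: cos(3t)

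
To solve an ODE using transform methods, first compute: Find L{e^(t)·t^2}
First shifting: L{e^(at)f(t)}=F(s-a)
L{t^2}=2/s^3
Shift s → s-1: 2/(s-1)^3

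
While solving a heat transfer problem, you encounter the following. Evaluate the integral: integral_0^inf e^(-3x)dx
integral_0^inf e^(-3x) dx=[-1/3*e^(-3x)]_0^inf
=0 - (-1/3)=1/3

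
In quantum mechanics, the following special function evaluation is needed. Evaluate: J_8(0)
J_n(0)=0 for all n > 0 (Bessel function of first kind)
J_8(0)=0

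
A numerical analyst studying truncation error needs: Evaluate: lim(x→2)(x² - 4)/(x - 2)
Factor: (x² - 4) = (x-2)(x+2)
Cancel (x-2): lim(x→2) (x+2) = 4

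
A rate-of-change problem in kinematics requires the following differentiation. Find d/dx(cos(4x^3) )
Chain rule: d/dx[cos(u)]=-sin(u)·u' where u=4x^3
u'=12x^2

Answer: -12x^2·sin(4x^3)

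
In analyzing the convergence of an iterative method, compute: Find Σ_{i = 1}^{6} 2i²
= 2·n(n + 1)(2n + 1)/6 = 2·6·7·13/6 = 182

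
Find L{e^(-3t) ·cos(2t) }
First shifting: L{e^(at)f(t)}=F(s-a)
L{cos(2t)}=s/(s²+4)
Shift: (s+3)/((s+3)²+4)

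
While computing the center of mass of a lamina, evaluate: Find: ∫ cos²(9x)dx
Using identity cos²(u) = (1 + cos(2u))/2:
∫ (1 + cos(18x))/2 dx = x/2 + sin(18x)/36 + C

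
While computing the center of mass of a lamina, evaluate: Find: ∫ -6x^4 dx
Using power rule: ∫ -6x^4 dx=-6/5 x^5+C=(-6/5)x^5+C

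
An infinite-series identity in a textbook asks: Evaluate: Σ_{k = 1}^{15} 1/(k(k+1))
Partial fractions: 1/(k(k+1)) = 1/k - 1/(k+1)
Telescoping sum: 1(1-1/16) = 1·15/16

Answer: 15/16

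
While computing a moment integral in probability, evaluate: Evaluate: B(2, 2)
B(x,y)=Γ(x)Γ(y)/Γ(x + y)=(x-1)!(y-1)!/(x + y-1)!
B(2,2)=1!·1!/3!=1/6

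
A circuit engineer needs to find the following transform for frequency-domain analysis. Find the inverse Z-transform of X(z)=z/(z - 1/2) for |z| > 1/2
Standard pair: z/(z-a) <-> a^n*u[n] for causal signals
With a = 1/2: x[n] = (1/2)^n*u[n]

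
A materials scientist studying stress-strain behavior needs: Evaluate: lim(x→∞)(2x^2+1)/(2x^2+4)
Divide numerator and denominator by x^2:
lim (2 + 1/x^2)/(2 + 4/x^2) = 1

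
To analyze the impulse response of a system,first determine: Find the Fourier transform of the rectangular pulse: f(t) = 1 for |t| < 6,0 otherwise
F(omega)=integral from -6 to 6 of e^(-j * omega * t) dt
=2 * sin(6 * omega)/omega=12 * sinc(6 * omega/pi)

Answer: 2 * sin(6 * omega)/omega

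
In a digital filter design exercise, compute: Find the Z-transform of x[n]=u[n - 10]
Using the time-shift property: Z{u[n-10]} = z^(-10) * z/(z-1)
= z^(-9)/(z-1)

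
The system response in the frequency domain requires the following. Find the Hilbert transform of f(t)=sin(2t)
The Hilbert transform shifts each frequency component by -pi/2.
H{sin(wt)}=-cos(wt)
With w=2: H{sin(2t)}=-cos(2t)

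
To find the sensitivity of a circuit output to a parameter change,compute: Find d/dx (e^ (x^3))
Chain rule: d/dx[e^u]=e^u · u' where u=x^3
u'=3x^2

Answer: 3x^2·e^(x^3)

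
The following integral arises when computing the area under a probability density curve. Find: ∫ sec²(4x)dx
Since d/dx[tan(4x)]=4sec²(4x), integral=tan(4x)/4 + C

Answer: (1/4)tan(4x) + C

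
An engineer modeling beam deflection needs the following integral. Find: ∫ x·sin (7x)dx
By parts: u=x, dv=sin(7x) dx
du=dx, v=-cos(7x)/7
=-x·cos(7x)/7 + sin(7x)/7² + C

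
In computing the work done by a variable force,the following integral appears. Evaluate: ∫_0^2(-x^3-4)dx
Step 1: Find antiderivative F(x) = (-1/4)x^4-4x
Step 2: F(2) - F(0) = -12 - (0) = -12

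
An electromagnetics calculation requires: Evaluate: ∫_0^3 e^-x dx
Antiderivative: -e^-x
Evaluate: -(e^-3 - 1)

Answer: (e^-3 - 1)/(-1)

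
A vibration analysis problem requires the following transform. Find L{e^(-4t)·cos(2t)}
First shifting: L{e^(at)f(t)} = F(s-a)
L{cos(2t)} = s/(s² + 4)
Shift: (s + 4)/((s + 4)² + 4)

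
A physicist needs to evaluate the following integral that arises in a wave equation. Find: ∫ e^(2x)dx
Since d/dx[e^(2x)]=2e^(2x), we get 1/2 e^(2x) + C

Answer: (1/2)e^(2x) + C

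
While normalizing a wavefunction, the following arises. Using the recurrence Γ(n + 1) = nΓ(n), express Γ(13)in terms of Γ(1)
Γ(13) = 12Γ(12) = 12·11Γ(11) = ... = 12!·Γ(1) = 479001600·Γ(1)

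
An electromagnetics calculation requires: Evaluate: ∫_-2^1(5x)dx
Step 1: Find antiderivative F(x)=(5/2)x^2
Step 2: F(1) - F(-2)=5/2 - (10)=-15/2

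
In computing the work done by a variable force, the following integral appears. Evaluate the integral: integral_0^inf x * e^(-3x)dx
This is a Gamma integral. Substitute u = 3x (du = 3 dx):
integral_0^inf x*e^(-3x) dx = (1/3^2) integral_0^inf u^1*e^(-u) du
= Gamma(2)/3^2 = 1!/3^2 = 1/9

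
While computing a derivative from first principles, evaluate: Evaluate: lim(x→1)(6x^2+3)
Polynomial is continuous, so substitute x = 1:
6·1^2 + 3 = 9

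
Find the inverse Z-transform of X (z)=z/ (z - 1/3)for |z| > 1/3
Standard pair: z/(z-a) <-> a^n*u[n] for causal signals
With a = 1/3: x[n] = (1/3)^n*u[n]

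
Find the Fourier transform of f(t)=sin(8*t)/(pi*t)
sin(W * t)/(pi * t) = (W/pi) * sinc(W * t/pi) is the impulse response of the ideal low-pass filter with cutoff W (here W = 8).
Its Fourier transform is a rectangular function:
F(omega) = 1 for |omega| < 8, 0 otherwise

Answer: rect(omega/16) [i.e., 1 for |omega| < 8, 0 otherwise]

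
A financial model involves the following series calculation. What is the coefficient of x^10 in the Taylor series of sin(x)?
sin(x) has only odd powers. Coefficient of x^10=0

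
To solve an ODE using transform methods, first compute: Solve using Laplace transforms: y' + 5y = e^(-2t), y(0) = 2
Take L: sY - 2+5Y = 1/(s+2)
Y(s+5) = 1/(s+2)+2
Y = 1/((s+2)(s+5))+2/(s+5)
Partial fractions: 1/((s+2)(s+5)) = (1/3)/(s+2) - (1/3)/(s+5)
So Y = (1/3)/(s+2)+(5/3)/(s+5)
Inverse Laplace transform (L^(-1){1/(s+2)} = e^(-2t), L^(-1){1/(s+5)} = e^(-5t)):

Answer: y(t) = (1/3)·e^(-2t)+(5/3)·e^(-5t)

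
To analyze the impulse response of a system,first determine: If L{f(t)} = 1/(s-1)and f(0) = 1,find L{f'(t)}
L{f'(t)} = s·F(s) - f(0) = s/(s-1) - 1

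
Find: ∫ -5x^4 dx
Using power rule: ∫ -5x^4 dx = -5/5 x^5+C = -x^5+C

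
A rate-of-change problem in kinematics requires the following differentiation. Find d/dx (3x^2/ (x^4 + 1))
Quotient rule: (f/g)' = (f'g - fg')/g²
f = 3x^2, f' = 6x
g = x^4 + 1, g' = 4x^3

Answer: (6x·(x^4 + 1) - 12x^5)/(x^4 + 1)²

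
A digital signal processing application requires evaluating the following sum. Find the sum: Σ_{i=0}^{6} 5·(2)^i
Geometric series: S=a(1 - r^n)/(1 - r)
a=5, r=2, n=7
S=5(1 - 128)/-1=635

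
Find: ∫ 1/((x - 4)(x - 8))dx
Partial fractions: 1/((x-4)(x-8)) = A/(x-4)+B/(x-8)
A = -1/4, B = 1/4
∫ [-1/4· 1/(x-4)+1/4· 1/(x-8)] dx
= (1/4)[ln|x-8| - ln|x-4|]+C

Answer: (1/4)·ln|(x-8)/(x-4)|+C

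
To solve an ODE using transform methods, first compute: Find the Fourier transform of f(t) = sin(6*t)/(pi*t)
sin(W*t)/(pi*t) = (W/pi)*sinc(W*t/pi) is the impulse response of the ideal low-pass filter with cutoff W (here W = 6).
Its Fourier transform is a rectangular function:
F(omega) = 1 for |omega| < 6, 0 otherwise

Answer: rect(omega/12) [i.e., 1 for |omega| < 6, 0 otherwise]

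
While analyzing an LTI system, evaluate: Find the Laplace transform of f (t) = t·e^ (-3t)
L{t·e^(at)}=1/(s-a)²
L{t·e^(-3t)}=1/(s + 3)²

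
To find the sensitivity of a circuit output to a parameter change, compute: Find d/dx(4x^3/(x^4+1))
Quotient rule: (f/g)' = (f'g - fg')/g²
f = 4x^3, f' = 12x^2
g = x^4+1, g' = 4x^3

Answer: (12x^2·(x^4+1)-16x^6)/(x^4+1)²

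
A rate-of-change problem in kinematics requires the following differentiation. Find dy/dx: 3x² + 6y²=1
Differentiate: 6x+12y·(dy/dx)=0
dy/dx=-6x/(12y)=-(1/2)·(x/y)

Answer: dy/dx=-(1/2)·(x/y)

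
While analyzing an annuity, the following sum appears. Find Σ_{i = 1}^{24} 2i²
=2·n(n + 1)(2n + 1)/6=2·24·25·49/6=9800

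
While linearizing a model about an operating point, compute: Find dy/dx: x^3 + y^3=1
Differentiate: 3x^2 + 3y^2·(dy/dx) = 0
dy/dx = -3x^2/(3y^2)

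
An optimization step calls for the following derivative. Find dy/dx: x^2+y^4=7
Differentiate: 2x+4y^3·(dy/dx)=0
dy/dx=-2x/(4y^3)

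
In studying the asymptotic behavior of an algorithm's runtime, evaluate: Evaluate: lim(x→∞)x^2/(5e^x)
Apply L'Hôpital 2 times (∞/∞ each time):
Eventually get 2!/(5e^x) → 0

Answer: 0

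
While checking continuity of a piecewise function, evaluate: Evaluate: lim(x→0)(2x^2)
Polynomial is continuous, so substitute x=0:
2·0^2=0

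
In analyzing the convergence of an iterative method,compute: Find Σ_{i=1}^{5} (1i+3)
=1·Σ i + 3·5=1·15 + 15=30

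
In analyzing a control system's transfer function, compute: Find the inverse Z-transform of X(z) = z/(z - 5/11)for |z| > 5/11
Standard pair: z/(z-a) <-> a^n*u[n] for causal signals
With a=5/11: x[n]=(5/11)^n*u[n]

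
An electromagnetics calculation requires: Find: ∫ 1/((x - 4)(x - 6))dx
Partial fractions: 1/((x-4)(x-6)) = A/(x-4)+B/(x-6)
A = -1/2, B = 1/2
∫ [-1/2· 1/(x-4)+1/2· 1/(x-6)] dx
= (1/2)[ln|x-6| - ln|x-4|]+C

Answer: (1/2)·ln|(x-6)/(x-4)|+C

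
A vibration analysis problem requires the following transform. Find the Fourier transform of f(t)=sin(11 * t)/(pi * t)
sin(W*t)/(pi*t) = (W/pi)*sinc(W*t/pi) is the impulse response of the ideal low-pass filter with cutoff W (here W = 11).
Its Fourier transform is a rectangular function:
F(omega) = 1 for |omega| < 11, 0 otherwise

Answer: rect(omega/22) [i.e., 1 for |omega| < 11, 0 otherwise]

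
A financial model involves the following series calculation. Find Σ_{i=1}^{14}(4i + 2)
=4·Σ i + 2·14=4·105 + 28=448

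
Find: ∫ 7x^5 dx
Using power rule: ∫ 7x^5 dx = 7/6 x^6+C = (7/6)x^6+C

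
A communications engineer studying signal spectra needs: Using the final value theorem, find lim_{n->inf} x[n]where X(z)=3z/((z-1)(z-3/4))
Final value theorem: lim x[n]=lim_{z->1} (z-1)*X(z)
(z-1)*X(z)=3z/(z-3/4)
As z->1: 3/(1 - 3/4)=3/(1/4)=12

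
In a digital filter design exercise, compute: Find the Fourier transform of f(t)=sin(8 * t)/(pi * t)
sin(W*t)/(pi*t)=(W/pi)*sinc(W*t/pi) is the impulse response of the ideal low-pass filter with cutoff W (here W=8).
Its Fourier transform is a rectangular function:
F(omega)=1 for |omega| < 8, 0 otherwise

Answer: rect(omega/16) [i.e., 1 for |omega| < 8, 0 otherwise]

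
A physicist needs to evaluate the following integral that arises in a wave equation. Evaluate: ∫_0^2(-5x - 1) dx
Step 1: Find antiderivative F(x)=(-5/2)x^2 - x
Step 2: F(2) - F(0)=-12 - (0)=-12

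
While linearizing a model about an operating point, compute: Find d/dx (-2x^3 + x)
Power rule: d/dx(ax^n) = n·a·x^(n-1)
Term by term: -6·x^2 + 1

Answer: -6x^2 + 1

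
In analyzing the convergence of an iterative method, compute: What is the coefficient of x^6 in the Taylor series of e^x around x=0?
Taylor series of e^x = Σ x^n/n!
Coefficient of x^6 = 1/6! = 1/720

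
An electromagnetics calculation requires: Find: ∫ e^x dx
Since d/dx[e^x] = + e^x, we get 1e^x + C

Answer: e^x + C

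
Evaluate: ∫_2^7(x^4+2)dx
Step 1: Find antiderivative F(x) = (1/5)x^5 + 2x
Step 2: F(7) - F(2) = 16877/5 - (52/5) = 3365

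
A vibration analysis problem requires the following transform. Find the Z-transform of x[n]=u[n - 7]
Using the time-shift property: Z{u[n-7]}=z^(-7) * z/(z-1)
=z^(-6)/(z-1)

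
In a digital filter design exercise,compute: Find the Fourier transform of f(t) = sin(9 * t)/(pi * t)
sin(W * t)/(pi * t)=(W/pi) * sinc(W * t/pi) is the impulse response of the ideal low-pass filter with cutoff W (here W=9).
Its Fourier transform is a rectangular function:
F(omega)=1 for |omega| < 9, 0 otherwise

Answer: rect(omega/18) [i.e., 1 for |omega| < 9, 0 otherwise]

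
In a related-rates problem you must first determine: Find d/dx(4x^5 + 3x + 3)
Power rule: d/dx(ax^n)=n·a·x^(n-1)
Term by term: 20·x^4+3

Answer: 20x^4+3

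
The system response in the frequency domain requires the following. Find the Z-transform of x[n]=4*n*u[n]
Z{n * u[n]}=z/(z-1)^2
By linearity: Z{4 * n * u[n]}=4z/(z-1)^2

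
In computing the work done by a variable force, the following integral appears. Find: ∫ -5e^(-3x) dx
Since d/dx[e^(-3x)] = -3e^(-3x), we get 5/3 e^(-3x)+C

Answer: (5/3)e^(-3x)+C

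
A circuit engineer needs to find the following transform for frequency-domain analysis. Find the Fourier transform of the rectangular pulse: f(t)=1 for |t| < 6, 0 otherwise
F(omega)=integral from -6 to 6 of e^(-j * omega * t) dt
=2 * sin(6 * omega)/omega=12 * sinc(6 * omega/pi)

Answer: 2 * sin(6 * omega)/omega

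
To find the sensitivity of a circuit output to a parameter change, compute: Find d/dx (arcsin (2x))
d/dx[arcsin(u)] = u'/√(1-u²), u = 2x, u' = 2

Answer: 2/√(1 - 4x²)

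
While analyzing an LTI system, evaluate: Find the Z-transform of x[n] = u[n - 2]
Using the time-shift property: Z{u[n-2]}=z^(-2)*z/(z-1)
=z^(-1)/(z-1)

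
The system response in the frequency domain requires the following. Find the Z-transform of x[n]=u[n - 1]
Using the time-shift property: Z{u[n-1]} = z^(-1) * z/(z-1)
= z^(0)/(z-1)

Answer: 1/(z-1)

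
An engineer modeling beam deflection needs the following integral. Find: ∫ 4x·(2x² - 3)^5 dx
Let u=2x² - 3, du=4x dx
∫ u^5 du=u^6/6+C

Answer: (2x² - 3)^6/6+C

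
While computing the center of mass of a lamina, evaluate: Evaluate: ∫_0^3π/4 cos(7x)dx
Antiderivative: sin(7x)/7
Evaluate at bounds: [sin(7·3π/4)/7] - [sin(7·0)/7]
=((-√2/2) - (0))/7=-√2/14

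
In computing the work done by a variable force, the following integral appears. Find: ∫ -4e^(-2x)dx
Since d/dx[e^(-2x)]=-2e^(-2x), we get 2 e^(-2x) + C

Answer: 2e^(-2x) + C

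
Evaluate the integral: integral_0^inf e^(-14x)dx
integral_0^inf e^(-14x) dx=[-1/14*e^(-14x)]_0^inf
=0 - (-1/14)=1/14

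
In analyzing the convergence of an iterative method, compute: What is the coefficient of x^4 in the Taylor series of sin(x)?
sin(x) has only odd powers. Coefficient of x^4=0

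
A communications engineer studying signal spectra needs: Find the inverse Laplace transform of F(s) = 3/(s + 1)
L^(-1){3/(s-a)} = c·e^(at)
Here a = -1, c = 3

Answer: 3e^(-t)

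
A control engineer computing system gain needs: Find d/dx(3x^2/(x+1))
Quotient rule: (f/g)'=(f'g - fg')/g²
f=3x^2, f'=6x
g=x + 1, g'=1

Answer: (6x·(x + 1) - 3x^2)/(x + 1)²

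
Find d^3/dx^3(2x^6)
Apply power rule 3 times:
d^1: 12x^5
d^2: 60x^4
d^3: 240x^3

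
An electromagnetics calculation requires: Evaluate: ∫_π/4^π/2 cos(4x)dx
Antiderivative: sin(4x)/4
Evaluate at bounds: [sin(4·π/2)/4] - [sin(4·π/4)/4]
= ((0) - (0))/4 = 0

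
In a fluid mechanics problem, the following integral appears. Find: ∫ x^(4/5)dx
Power rule: ∫ x^(4/5) dx=x^(9/5)/(9/5) + C

Answer: (5/9)·x^(9/5) + C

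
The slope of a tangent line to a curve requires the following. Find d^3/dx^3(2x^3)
Apply power rule 3 times:
d^1: 6x^2
d^2: 12x
d^3: 12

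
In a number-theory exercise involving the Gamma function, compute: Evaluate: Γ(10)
Γ(n)=(n-1)! for positive integers
Γ(10)=9!=362880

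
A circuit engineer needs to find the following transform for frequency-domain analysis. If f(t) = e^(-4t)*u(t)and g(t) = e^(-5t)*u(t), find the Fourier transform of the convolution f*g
By the convolution theorem: F{f * g}=F(omega) * G(omega)
F(omega)=1/(4 + j * omega), G(omega)=1/(5 + j * omega)
F{f * g}=1/((4 + j * omega)(5 + j * omega))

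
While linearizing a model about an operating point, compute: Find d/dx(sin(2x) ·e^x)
Product rule: (fg)'=f'g+fg'
f=sin(2x), f'=2·cos(2x)
g=e^x, g'=e^x

Answer: 2·cos(2x)·e^x+sin(2x)·e^x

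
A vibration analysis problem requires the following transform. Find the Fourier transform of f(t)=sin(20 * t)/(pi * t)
sin(W * t)/(pi * t)=(W/pi) * sinc(W * t/pi) is the impulse response of the ideal low-pass filter with cutoff W (here W=20).
Its Fourier transform is a rectangular function:
F(omega)=1 for |omega| < 20, 0 otherwise

Answer: rect(omega/40) [i.e., 1 for |omega| < 20, 0 otherwise]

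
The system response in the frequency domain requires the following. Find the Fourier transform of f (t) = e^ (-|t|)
Using the standard pair: F{e^(-a|t|)} = 2a/(a^2 + omega^2)
With a = 1: F(omega) = 2/(1 + omega^2)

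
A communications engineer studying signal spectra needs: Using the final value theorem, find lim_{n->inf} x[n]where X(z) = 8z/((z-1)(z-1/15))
Final value theorem: lim x[n] = lim_{z->1} (z-1) * X(z)
(z-1) * X(z) = 8z/(z-1/15)
As z->1: 8/(1-1/15) = 8/(14/15) = 60/7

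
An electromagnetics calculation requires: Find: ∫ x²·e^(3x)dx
Integration by parts twice:
First: u = x², dv = e^(3x) dx => x²e^(3x)/3 - (2/3)∫ xe^(3x) dx
Second (∫ xe^(3x) dx): xe^(3x)/3 - e^(3x)/9
Combining: e^(3x)(x²/3 - 2x/9 + 2/27) + C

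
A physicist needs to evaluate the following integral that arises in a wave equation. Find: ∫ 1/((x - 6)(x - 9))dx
Partial fractions: 1/((x-6)(x-9)) = A/(x-6) + B/(x-9)
A = -1/3, B = 1/3
∫ [-1/3· 1/(x-6) + 1/3· 1/(x-9)] dx
= (1/3)[ln|x-9| - ln|x-6|] + C

Answer: (1/3)·ln|(x-9)/(x-6)| + C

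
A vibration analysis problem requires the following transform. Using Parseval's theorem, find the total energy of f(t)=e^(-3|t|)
Parseval's theorem: E = integral |f(t)|^2 dt = (1/2pi) integral |F(omega)|^2 domega
E = integral_{-inf}^{inf} e^(-6|t|) dt = 2*integral_0^inf e^(-6t) dt = 2/(2*3) = 1/3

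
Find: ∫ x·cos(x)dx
By parts: u = x, dv = cos(x) dx
du = dx, v = sin(x)
= x·sin(x)+cos(x)+C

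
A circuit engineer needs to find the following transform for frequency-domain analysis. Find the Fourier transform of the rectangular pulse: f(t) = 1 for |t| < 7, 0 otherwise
F(omega)=integral from -7 to 7 of e^(-j * omega * t) dt
=2 * sin(7 * omega)/omega=14 * sinc(7 * omega/pi)

Answer: 2 * sin(7 * omega)/omega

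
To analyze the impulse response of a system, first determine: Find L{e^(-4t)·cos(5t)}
First shifting: L{e^(at)f(t)} = F(s-a)
L{cos(5t)} = s/(s² + 25)
Shift: (s + 4)/((s + 4)² + 25)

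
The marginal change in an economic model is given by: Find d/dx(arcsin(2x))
d/dx[arcsin(u)]=u'/√(1-u²), u=2x, u'=2

Answer: 2/√(1 - 4x²)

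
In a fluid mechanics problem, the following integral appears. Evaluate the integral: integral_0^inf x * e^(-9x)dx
This is a Gamma integral. Substitute u=9x (du=9 dx):
integral_0^inf x*e^(-9x) dx=(1/9^2) integral_0^inf u^1*e^(-u) du
=Gamma(2)/9^2=1!/9^2=1/81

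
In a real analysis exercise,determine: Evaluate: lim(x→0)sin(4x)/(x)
L'Hôpital (0/0): lim 4cos(4x)/1=4/1

Answer: 4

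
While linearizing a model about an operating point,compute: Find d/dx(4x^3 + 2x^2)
Power rule: d/dx(ax^n)=n·a·x^(n-1)
Term by term: 12·x^2 + 4·x

Answer: 12x^2 + 4x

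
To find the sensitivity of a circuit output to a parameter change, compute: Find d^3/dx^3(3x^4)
Apply power rule 3 times:
d^1: 12x^3
d^2: 36x^2
d^3: 72x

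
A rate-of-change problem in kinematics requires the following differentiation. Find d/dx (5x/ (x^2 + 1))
Quotient rule: (f/g)' = (f'g - fg')/g²
f = 5x, f' = 5
g = x^2+1, g' = 2x

Answer: (5·(x^2+1)-10x^2)/(x^2+1)²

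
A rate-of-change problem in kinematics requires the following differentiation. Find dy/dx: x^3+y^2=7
Differentiate: 3x^2+2y·(dy/dx) = 0
dy/dx = -3x^2/(2y)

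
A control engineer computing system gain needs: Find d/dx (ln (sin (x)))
Chain rule: d/dx[ln(u)]=u'/u where u=sin(x)
u'=cos(x)

Answer: (cos(x))/(sin(x))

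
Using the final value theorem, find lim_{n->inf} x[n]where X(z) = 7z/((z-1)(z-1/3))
Final value theorem: lim x[n]=lim_{z->1} (z-1) * X(z)
(z-1) * X(z)=7z/(z-1/3)
As z->1: 7/(1-1/3)=7/(2/3)=21/2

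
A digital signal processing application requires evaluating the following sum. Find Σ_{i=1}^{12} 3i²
= 3·n(n+1)(2n+1)/6 = 3·12·13·25/6 = 1950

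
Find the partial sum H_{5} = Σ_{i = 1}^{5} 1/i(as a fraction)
H_5 = 1 + 1/2 + 1/3 + ... + 1/5
= 137/60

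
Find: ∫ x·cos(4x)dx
By parts: u = x, dv = cos(4x) dx
du = dx, v = sin(4x)/4
= x·sin(4x)/4+cos(4x)/4²+C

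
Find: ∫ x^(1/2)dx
Power rule: ∫ x^(1/2) dx = x^(3/2)/(3/2)+C

Answer: (2/3)·x^(3/2)+C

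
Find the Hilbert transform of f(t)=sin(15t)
The Hilbert transform shifts each frequency component by -pi/2.
H{sin(wt)}=-cos(wt)
With w=15: H{sin(15t)}=-cos(15t)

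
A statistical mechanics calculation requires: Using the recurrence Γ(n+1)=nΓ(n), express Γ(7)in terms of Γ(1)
Γ(7) = 6Γ(6) = 6·5Γ(5) = ... = 6!·Γ(1) = 720·Γ(1)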